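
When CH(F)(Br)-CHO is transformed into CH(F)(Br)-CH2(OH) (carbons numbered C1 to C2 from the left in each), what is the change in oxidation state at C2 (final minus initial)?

-2

Before: C2 has 1 bond to C, 1 bond to H, 2 bonds to O → oxidation state +1.
After: C2 has 1 bond to C, 2 bonds to H, 1 bond to O → oxidation state -1.
Δ = -1 − (+1) = -2, so this is a reduction at C2.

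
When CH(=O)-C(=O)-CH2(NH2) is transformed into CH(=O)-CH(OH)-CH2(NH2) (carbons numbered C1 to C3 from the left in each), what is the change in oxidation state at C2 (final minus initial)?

Before: C2 has 2 bonds to C, 2 bonds to O → oxidation state +2.
After: C2 has 2 bonds to C, 1 bond to H, 1 bond to O → oxidation state 0.
Δ = 0 − (+2) = -2, so this is a reduction at C2.

-2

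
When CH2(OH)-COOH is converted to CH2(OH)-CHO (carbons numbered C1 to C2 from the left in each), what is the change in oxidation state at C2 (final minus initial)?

Before: C2 has 1 bond to C, 3 bonds to O → oxidation state +3.
After: C2 has 1 bond to C, 1 bond to H, 2 bonds to O → oxidation state +1.
Δ = +1 − (+3) = -2, so this is a reduction at C2.

-2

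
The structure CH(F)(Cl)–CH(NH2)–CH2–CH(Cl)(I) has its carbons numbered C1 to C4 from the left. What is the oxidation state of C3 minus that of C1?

C3: 2C, 2H → 0 − 2 = -2
C1: 1C, 1H, 1F, 1Cl → 0 − 1 + 1 + 1 = +1
Difference: -2 − (+1) = -3.

-3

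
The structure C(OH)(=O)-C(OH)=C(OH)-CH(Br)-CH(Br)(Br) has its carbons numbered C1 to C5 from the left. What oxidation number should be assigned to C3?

+1

C3 has a double bond to C (2×0 = 0), one bond to C (0), one bond to O (+1).
Oxidation state = 0 + 0 + 1 = +1.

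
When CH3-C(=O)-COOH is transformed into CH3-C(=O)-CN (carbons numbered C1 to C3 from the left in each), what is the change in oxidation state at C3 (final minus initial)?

0

Before: C3 has 1 bond to C, 3 bonds to O → oxidation state +3.
After: C3 has 1 bond to C, 3 bonds to N → oxidation state +3.
Δ = +3 − (+3) = 0, so no net redox change at C3.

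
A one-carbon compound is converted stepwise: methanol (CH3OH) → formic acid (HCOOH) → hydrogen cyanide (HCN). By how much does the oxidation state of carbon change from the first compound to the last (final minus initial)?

Carbon oxidation states along the series — methanol: -2, formic acid: +2, hydrogen cyanide: +2.
Net change = +2 − (-2) = +4.

+4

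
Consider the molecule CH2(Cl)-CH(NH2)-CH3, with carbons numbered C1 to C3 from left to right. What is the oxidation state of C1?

C1 has one bond to C (0), one bond to H (-1), one bond to Cl (+1), one bond to H (-1).
Oxidation state = 0 − 1 + 1 − 1 = -1.

-1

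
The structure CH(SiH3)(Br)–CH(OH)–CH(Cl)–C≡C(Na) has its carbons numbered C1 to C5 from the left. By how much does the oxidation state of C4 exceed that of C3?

0

C4: 4C → 0 = 0
C3: 2C, 1H, 1Cl → 0 − 1 + 1 = 0
Difference: 0 − (0) = 0.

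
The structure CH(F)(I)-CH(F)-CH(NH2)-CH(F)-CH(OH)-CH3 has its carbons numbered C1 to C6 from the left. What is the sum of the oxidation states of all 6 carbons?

-2

Bonds to more-electronegative neighbours contribute +1 each, bonds to H or metals contribute −1 each, and C–C bonds contribute 0. Tallying each carbon:
C1: 1C, 1H, 1F, 1I → 0 − 1 + 1 + 1 = +1
C2: 2C, 1H, 1F → 0 − 1 + 1 = 0
C3: 2C, 1H, 1N → 0 − 1 + 1 = 0
C4: 2C, 1H, 1F → 0 − 1 + 1 = 0
C5: 2C, 1H, 1O → 0 − 1 + 1 = 0
C6: 1C, 3H → 0 − 3 = -3
Sum = +1 + 0 + 0 + 0 + 0 − 3 = -2.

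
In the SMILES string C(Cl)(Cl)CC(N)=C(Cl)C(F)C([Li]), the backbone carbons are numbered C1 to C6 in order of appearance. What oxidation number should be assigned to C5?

0

C5 has one bond to C (0), one bond to C (0), one bond to F (+1), one bond to H (-1).
Oxidation state = 0 + 0 + 1 − 1 = 0.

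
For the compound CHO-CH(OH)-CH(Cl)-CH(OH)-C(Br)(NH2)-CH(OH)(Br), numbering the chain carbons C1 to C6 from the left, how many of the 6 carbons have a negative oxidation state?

0

Count +1 for every bond to an atom more electronegative than carbon and −1 for every bond to one less electronegative; C–C bonds are 0. Tallying each carbon:
C1: 1C, 1H, 2O → 0 − 1 + 2 = +1
C2: 2C, 1H, 1O → 0 − 1 + 1 = 0
C3: 2C, 1H, 1Cl → 0 − 1 + 1 = 0
C4: 2C, 1H, 1O → 0 − 1 + 1 = 0
C5: 2C, 1N, 1Br → 0 + 1 + 1 = +2
C6: 1C, 1H, 1O, 1Br → 0 − 1 + 1 + 1 = +1
0 carbons meet the condition.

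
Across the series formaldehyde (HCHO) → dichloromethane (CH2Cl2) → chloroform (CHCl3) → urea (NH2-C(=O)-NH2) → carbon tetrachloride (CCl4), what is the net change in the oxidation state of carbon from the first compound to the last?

+4

Carbon oxidation states along the series — formaldehyde: 0, dichloromethane: 0, chloroform: +2, urea: +4, carbon tetrachloride: +4.
Net change = +4 − (0) = +4.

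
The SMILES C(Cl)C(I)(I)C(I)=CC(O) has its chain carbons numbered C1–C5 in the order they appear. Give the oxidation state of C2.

C2 has one bond to C (0), one bond to C (0), one bond to I (+1), one bond to I (+1).
Oxidation state = 0 + 0 + 1 + 1 = +2.

+2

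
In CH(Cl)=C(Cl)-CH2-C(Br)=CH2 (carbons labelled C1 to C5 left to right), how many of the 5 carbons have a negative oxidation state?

Tallying each carbon's bonds:
C1: 2C, 1H, 1Cl → 0 − 1 + 1 = 0
C2: 3C, 1Cl → 0 + 1 = +1
C3: 2C, 2H → 0 − 2 = -2
C4: 3C, 1Br → 0 + 1 = +1
C5: 2C, 2H → 0 − 2 = -2
2 carbons (C3, C5) meet the condition.

2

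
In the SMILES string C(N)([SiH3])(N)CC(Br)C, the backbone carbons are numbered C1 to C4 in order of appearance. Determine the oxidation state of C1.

Assign +1 per bond to O/N/halogen, −1 per bond to H or an electropositive element, and 0 per bond to carbon.
C1 has one bond to C (0), one bond to N (+1), one bond to Si (-1), one bond to N (+1).
Oxidation state = 0 + 1 − 1 + 1 = +1.

+1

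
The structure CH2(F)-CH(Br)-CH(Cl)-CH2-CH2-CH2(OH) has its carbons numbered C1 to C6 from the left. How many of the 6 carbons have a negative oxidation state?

Tallying each carbon's bonds:
C1: 1C, 2H, 1F → 0 − 2 + 1 = -1
C2: 2C, 1H, 1Br → 0 − 1 + 1 = 0
C3: 2C, 1H, 1Cl → 0 − 1 + 1 = 0
C4: 2C, 2H → 0 − 2 = -2
C5: 2C, 2H → 0 − 2 = -2
C6: 1C, 2H, 1O → 0 − 2 + 1 = -1
4 carbons (C1, C4, C5, C6) meet the condition.

4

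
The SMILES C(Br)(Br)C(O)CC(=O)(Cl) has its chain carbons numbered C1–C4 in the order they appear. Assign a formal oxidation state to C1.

Count +1 for every bond to an atom more electronegative than carbon and −1 for every bond to one less electronegative; C–C bonds are 0.
C1 has one bond to C (0), one bond to Br (+1), one bond to Br (+1), one bond to H (-1).
Oxidation state = 0 + 1 + 1 − 1 = +1.

+1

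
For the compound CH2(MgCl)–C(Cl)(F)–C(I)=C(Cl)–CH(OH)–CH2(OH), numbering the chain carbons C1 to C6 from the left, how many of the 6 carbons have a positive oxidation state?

Tallying each carbon's bonds:
C1: 1C, 2H, 1Mg → 0 − 2 − 1 = -3
C2: 2C, 1F, 1Cl → 0 + 1 + 1 = +2
C3: 3C, 1I → 0 + 1 = +1
C4: 3C, 1Cl → 0 + 1 = +1
C5: 2C, 1H, 1O → 0 − 1 + 1 = 0
C6: 1C, 2H, 1O → 0 − 2 + 1 = -1
3 carbons (C2, C3, C4) meet the condition.

3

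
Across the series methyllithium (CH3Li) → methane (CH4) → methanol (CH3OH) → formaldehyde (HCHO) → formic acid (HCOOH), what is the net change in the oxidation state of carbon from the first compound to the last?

+6

Carbon oxidation states along the series — methyllithium: -4, methane: -4, methanol: -2, formaldehyde: 0, formic acid: +2.
Net change = +2 − (-4) = +6.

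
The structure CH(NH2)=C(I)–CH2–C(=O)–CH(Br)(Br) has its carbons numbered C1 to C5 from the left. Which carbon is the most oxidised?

Tallying each carbon's bonds:
C1: 2C, 1H, 1N → 0 − 1 + 1 = 0
C2: 3C, 1I → 0 + 1 = +1
C3: 2C, 2H → 0 − 2 = -2
C4: 2C, 2O → 0 + 2 = +2
C5: 1C, 1H, 2Br → 0 − 1 + 2 = +1
The most oxidised carbon is C4 at +2.

C4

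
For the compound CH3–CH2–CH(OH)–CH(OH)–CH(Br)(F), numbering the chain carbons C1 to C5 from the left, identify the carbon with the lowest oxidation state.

Tallying each carbon's bonds:
C1: 1C, 3H → 0 − 3 = -3
C2: 2C, 2H → 0 − 2 = -2
C3: 2C, 1H, 1O → 0 − 1 + 1 = 0
C4: 2C, 1H, 1O → 0 − 1 + 1 = 0
C5: 1C, 1H, 1F, 1Br → 0 − 1 + 1 + 1 = +1
The most reduced carbon is C1 at -3.

C1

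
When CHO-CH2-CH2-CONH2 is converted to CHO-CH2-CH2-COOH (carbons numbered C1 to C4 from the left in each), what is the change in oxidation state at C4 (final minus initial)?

0

Before: C4 has 1 bond to C, 2 bonds to O, 1 bond to N → oxidation state +3.
After: C4 has 1 bond to C, 3 bonds to O → oxidation state +3.
Δ = +3 − (+3) = 0, so no net redox change at C4.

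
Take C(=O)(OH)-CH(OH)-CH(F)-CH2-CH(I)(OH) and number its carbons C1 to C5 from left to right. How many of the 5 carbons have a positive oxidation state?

2

Count +1 for every bond to an atom more electronegative than carbon and −1 for every bond to one less electronegative; C–C bonds are 0. Tallying each carbon:
C1: 1C, 3O → 0 + 3 = +3
C2: 2C, 1H, 1O → 0 − 1 + 1 = 0
C3: 2C, 1H, 1F → 0 − 1 + 1 = 0
C4: 2C, 2H → 0 − 2 = -2
C5: 1C, 1H, 1O, 1I → 0 − 1 + 1 + 1 = +1
2 carbons (C1, C5) meet the condition.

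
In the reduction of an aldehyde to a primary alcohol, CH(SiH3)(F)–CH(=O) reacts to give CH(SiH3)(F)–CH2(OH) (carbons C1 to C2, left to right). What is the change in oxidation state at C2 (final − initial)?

Before: C2 has 1 bond to C, 1 bond to H, 2 bonds to O → oxidation state +1.
After: C2 has 1 bond to C, 2 bonds to H, 1 bond to O → oxidation state -1.
Δ = -1 − (+1) = -2, so this is a reduction at C2.

-2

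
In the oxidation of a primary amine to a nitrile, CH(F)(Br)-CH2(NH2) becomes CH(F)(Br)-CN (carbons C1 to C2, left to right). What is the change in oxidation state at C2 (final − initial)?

Before: C2 has 1 bond to C, 2 bonds to H, 1 bond to N → oxidation state -1.
After: C2 has 1 bond to C, 3 bonds to N → oxidation state +3.
Δ = +3 − (-1) = +4, so this is an oxidation at C2.

+4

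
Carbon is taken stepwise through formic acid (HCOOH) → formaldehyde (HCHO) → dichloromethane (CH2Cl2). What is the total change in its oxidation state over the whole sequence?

Carbon oxidation states along the series — formic acid: +2, formaldehyde: 0, dichloromethane: 0.
Net change = 0 − (+2) = -2.

-2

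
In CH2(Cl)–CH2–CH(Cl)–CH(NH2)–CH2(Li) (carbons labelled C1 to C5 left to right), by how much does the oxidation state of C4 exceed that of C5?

+3

C4: 2C, 1H, 1N → 0 − 1 + 1 = 0
C5: 1C, 2H, 1Li → 0 − 2 − 1 = -3
Difference: 0 − (-3) = +3.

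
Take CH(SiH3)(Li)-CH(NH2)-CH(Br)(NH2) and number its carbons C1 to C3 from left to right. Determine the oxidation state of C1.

-3

Assign +1 per bond to O/N/halogen, −1 per bond to H or an electropositive element, and 0 per bond to carbon.
C1 has one bond to C (0), one bond to Si (-1), one bond to H (-1), one bond to Li (-1).
Oxidation state = 0 − 1 − 1 − 1 = -3.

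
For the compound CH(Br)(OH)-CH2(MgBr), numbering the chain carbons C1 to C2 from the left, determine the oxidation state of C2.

-3

Bonds to more-electronegative neighbours contribute +1 each, bonds to H or metals contribute −1 each, and C–C bonds contribute 0.
C2 has one bond to C (0), one bond to Mg (-1), one bond to H (-1), one bond to H (-1).
Oxidation state = 0 − 1 − 1 − 1 = -3.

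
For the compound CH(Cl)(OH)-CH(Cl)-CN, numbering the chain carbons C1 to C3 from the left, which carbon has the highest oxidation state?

C3

Each bond to a more electronegative atom (O, N, halogen) counts +1, each bond to a less electronegative atom (H, metal, B, Si) counts −1, and each C–C bond counts 0. Tallying each carbon:
C1: 1C, 1H, 1O, 1Cl → 0 − 1 + 1 + 1 = +1
C2: 2C, 1H, 1Cl → 0 − 1 + 1 = 0
C3: 1C, 3N → 0 + 3 = +3
The most oxidised carbon is C3 at +3.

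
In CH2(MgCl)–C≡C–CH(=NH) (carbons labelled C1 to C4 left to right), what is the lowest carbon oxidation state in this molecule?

-3

Tallying each carbon's bonds:
C1: 1C, 2H, 1Mg → 0 − 2 − 1 = -3
C2: 4C → 0 = 0
C3: 4C → 0 = 0
C4: 1C, 1H, 2N → 0 − 1 + 2 = +1
The lowest value is -3.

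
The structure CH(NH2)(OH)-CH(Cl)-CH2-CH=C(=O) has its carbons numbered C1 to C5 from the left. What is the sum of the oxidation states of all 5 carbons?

Each bond to a more electronegative atom (O, N, halogen) counts +1, each bond to a less electronegative atom (H, metal, B, Si) counts −1, and each C–C bond counts 0. Tallying each carbon:
C1: 1C, 1H, 1O, 1N → 0 − 1 + 1 + 1 = +1
C2: 2C, 1H, 1Cl → 0 − 1 + 1 = 0
C3: 2C, 2H → 0 − 2 = -2
C4: 3C, 1H → 0 − 1 = -1
C5: 2C, 2O → 0 + 2 = +2
Sum = +1 + 0 − 2 − 1 + 2 = 0.

0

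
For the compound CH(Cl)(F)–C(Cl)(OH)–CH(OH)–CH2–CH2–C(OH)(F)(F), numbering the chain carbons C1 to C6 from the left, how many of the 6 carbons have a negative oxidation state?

2

Tallying each carbon's bonds:
C1: 1C, 1H, 1F, 1Cl → 0 − 1 + 1 + 1 = +1
C2: 2C, 1O, 1Cl → 0 + 1 + 1 = +2
C3: 2C, 1H, 1O → 0 − 1 + 1 = 0
C4: 2C, 2H → 0 − 2 = -2
C5: 2C, 2H → 0 − 2 = -2
C6: 1C, 1O, 2F → 0 + 1 + 2 = +3
2 carbons (C4, C5) meet the condition.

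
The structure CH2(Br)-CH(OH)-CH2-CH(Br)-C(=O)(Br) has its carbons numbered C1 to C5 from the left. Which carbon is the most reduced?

C3

Each bond to a more electronegative atom (O, N, halogen) counts +1, each bond to a less electronegative atom (H, metal, B, Si) counts −1, and each C–C bond counts 0. Tallying each carbon:
C1: 1C, 2H, 1Br → 0 − 2 + 1 = -1
C2: 2C, 1H, 1O → 0 − 1 + 1 = 0
C3: 2C, 2H → 0 − 2 = -2
C4: 2C, 1H, 1Br → 0 − 1 + 1 = 0
C5: 1C, 2O, 1Br → 0 + 2 + 1 = +3
The most reduced carbon is C3 at -2.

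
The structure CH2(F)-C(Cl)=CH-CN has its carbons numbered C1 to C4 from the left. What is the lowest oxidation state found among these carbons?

-1

Tallying each carbon's bonds:
C1: 1C, 2H, 1F → 0 − 2 + 1 = -1
C2: 3C, 1Cl → 0 + 1 = +1
C3: 3C, 1H → 0 − 1 = -1
C4: 1C, 3N → 0 + 3 = +3
The lowest value is -1.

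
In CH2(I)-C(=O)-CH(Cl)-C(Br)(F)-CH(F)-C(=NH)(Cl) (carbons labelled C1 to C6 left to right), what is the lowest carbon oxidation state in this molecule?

Tallying each carbon's bonds:
C1: 1C, 2H, 1I → 0 − 2 + 1 = -1
C2: 2C, 2O → 0 + 2 = +2
C3: 2C, 1H, 1Cl → 0 − 1 + 1 = 0
C4: 2C, 1F, 1Br → 0 + 1 + 1 = +2
C5: 2C, 1H, 1F → 0 − 1 + 1 = 0
C6: 1C, 2N, 1Cl → 0 + 2 + 1 = +3
The lowest value is -1.

-1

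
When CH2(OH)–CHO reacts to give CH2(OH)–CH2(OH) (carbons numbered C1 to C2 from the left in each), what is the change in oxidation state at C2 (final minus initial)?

Before: C2 has 1 bond to C, 1 bond to H, 2 bonds to O → oxidation state +1.
After: C2 has 1 bond to C, 2 bonds to H, 1 bond to O → oxidation state -1.
Δ = -1 − (+1) = -2, so this is a reduction at C2.

-2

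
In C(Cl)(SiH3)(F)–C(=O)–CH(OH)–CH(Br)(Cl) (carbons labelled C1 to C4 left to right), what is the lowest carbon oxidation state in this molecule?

0

Tallying each carbon's bonds:
C1: 1C, 1F, 1Cl, 1Si → 0 + 1 + 1 − 1 = +1
C2: 2C, 2O → 0 + 2 = +2
C3: 2C, 1H, 1O → 0 − 1 + 1 = 0
C4: 1C, 1H, 1Cl, 1Br → 0 − 1 + 1 + 1 = +1
The lowest value is 0.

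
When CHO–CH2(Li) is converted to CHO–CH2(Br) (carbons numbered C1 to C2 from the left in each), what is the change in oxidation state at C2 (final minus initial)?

Before: C2 has 1 bond to C, 2 bonds to H, 1 bond to Li → oxidation state -3.
After: C2 has 1 bond to C, 2 bonds to H, 1 bond to Br → oxidation state -1.
Δ = -1 − (-3) = +2, so this is an oxidation at C2.

+2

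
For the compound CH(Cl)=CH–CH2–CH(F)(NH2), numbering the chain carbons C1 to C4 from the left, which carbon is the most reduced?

Tallying each carbon's bonds:
C1: 2C, 1H, 1Cl → 0 − 1 + 1 = 0
C2: 3C, 1H → 0 − 1 = -1
C3: 2C, 2H → 0 − 2 = -2
C4: 1C, 1H, 1N, 1F → 0 − 1 + 1 + 1 = +1
The most reduced carbon is C3 at -2.

C3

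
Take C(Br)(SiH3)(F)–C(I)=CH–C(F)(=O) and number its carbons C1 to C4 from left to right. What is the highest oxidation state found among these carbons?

Tallying each carbon's bonds:
C1: 1C, 1F, 1Br, 1Si → 0 + 1 + 1 − 1 = +1
C2: 3C, 1I → 0 + 1 = +1
C3: 3C, 1H → 0 − 1 = -1
C4: 1C, 2O, 1F → 0 + 2 + 1 = +3
The highest value is +3.

+3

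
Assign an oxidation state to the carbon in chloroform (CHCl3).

The carbon has one bond to H (-1), one bond to Cl (+1), one bond to Cl (+1), one bond to Cl (+1).
Oxidation state = -1 + 1 + 1 + 1 = +2.

+2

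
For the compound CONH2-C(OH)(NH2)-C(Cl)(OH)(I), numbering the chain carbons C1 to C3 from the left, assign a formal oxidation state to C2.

+2

Assign +1 per bond to O/N/halogen, −1 per bond to H or an electropositive element, and 0 per bond to carbon.
C2 has one bond to C (0), one bond to C (0), one bond to O (+1), one bond to N (+1).
Oxidation state = 0 + 0 + 1 + 1 = +2.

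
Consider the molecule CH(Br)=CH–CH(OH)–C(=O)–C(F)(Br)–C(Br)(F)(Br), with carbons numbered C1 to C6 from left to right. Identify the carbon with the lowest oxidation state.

Tallying each carbon's bonds:
C1: 2C, 1H, 1Br → 0 − 1 + 1 = 0
C2: 3C, 1H → 0 − 1 = -1
C3: 2C, 1H, 1O → 0 − 1 + 1 = 0
C4: 2C, 2O → 0 + 2 = +2
C5: 2C, 1F, 1Br → 0 + 1 + 1 = +2
C6: 1C, 1F, 2Br → 0 + 1 + 2 = +3
The most reduced carbon is C2 at -1.

C2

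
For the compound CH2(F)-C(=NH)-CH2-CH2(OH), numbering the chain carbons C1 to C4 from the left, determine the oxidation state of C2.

+2

Assign +1 per bond to O/N/halogen, −1 per bond to H or an electropositive element, and 0 per bond to carbon.
C2 has one bond to C (0), one bond to C (0), a double bond to N (2×+1 = +2).
Oxidation state = 0 + 0 + 2 = +2.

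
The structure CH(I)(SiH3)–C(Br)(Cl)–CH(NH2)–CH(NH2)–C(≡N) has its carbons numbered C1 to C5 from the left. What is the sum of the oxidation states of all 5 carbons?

+4

Tallying each carbon's bonds:
C1: 1C, 1H, 1I, 1Si → 0 − 1 + 1 − 1 = -1
C2: 2C, 1Cl, 1Br → 0 + 1 + 1 = +2
C3: 2C, 1H, 1N → 0 − 1 + 1 = 0
C4: 2C, 1H, 1N → 0 − 1 + 1 = 0
C5: 1C, 3N → 0 + 3 = +3
Sum = -1 + 2 + 0 + 0 + 3 = +4.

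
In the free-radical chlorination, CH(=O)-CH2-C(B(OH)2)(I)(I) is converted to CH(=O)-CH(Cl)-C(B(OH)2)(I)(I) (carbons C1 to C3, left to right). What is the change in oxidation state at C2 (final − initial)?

Before: C2 has 2 bonds to C, 2 bonds to H → oxidation state -2.
After: C2 has 2 bonds to C, 1 bond to H, 1 bond to Cl → oxidation state 0.
Δ = 0 − (-2) = +2, so this is an oxidation at C2.

+2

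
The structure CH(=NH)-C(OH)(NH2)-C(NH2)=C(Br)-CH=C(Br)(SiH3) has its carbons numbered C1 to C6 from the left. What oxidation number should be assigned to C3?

+1

Assign +1 per bond to O/N/halogen, −1 per bond to H or an electropositive element, and 0 per bond to carbon.
C3 has one bond to C (0), a double bond to C (2×0 = 0), one bond to N (+1).
Oxidation state = 0 + 0 + 1 = +1.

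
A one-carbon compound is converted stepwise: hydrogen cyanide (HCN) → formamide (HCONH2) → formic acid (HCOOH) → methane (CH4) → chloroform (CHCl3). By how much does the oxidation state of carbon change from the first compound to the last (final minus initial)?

Carbon oxidation states along the series — hydrogen cyanide: +2, formamide: +2, formic acid: +2, methane: -4, chloroform: +2.
Net change = +2 − (+2) = 0.

0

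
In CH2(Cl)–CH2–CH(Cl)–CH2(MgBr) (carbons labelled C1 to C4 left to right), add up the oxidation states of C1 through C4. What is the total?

Assign +1 per bond to O/N/halogen, −1 per bond to H or an electropositive element, and 0 per bond to carbon. Tallying each carbon:
C1: 1C, 2H, 1Cl → 0 − 2 + 1 = -1
C2: 2C, 2H → 0 − 2 = -2
C3: 2C, 1H, 1Cl → 0 − 1 + 1 = 0
C4: 1C, 2H, 1Mg → 0 − 2 − 1 = -3
Sum = -1 − 2 + 0 − 3 = -6.

-6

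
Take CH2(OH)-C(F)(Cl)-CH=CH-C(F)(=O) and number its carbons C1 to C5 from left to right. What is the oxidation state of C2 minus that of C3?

+3

C2: 2C, 1F, 1Cl → 0 + 1 + 1 = +2
C3: 3C, 1H → 0 − 1 = -1
Difference: +2 − (-1) = +3.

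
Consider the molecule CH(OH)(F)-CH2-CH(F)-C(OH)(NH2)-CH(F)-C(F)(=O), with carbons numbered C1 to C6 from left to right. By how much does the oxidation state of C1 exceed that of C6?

C1: 1C, 1H, 1O, 1F → 0 − 1 + 1 + 1 = +1
C6: 1C, 2O, 1F → 0 + 2 + 1 = +3
Difference: +1 − (+3) = -2.

-2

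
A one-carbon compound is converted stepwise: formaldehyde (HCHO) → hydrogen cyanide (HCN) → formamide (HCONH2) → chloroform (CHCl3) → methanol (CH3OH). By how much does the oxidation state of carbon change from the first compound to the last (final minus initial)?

-2

Carbon oxidation states along the series — formaldehyde: 0, hydrogen cyanide: +2, formamide: +2, chloroform: +2, methanol: -2.
Net change = -2 − (0) = -2.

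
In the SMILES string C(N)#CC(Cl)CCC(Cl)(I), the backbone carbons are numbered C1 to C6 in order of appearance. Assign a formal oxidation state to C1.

C1 has a triple bond to C (3×0 = 0), one bond to N (+1).
Oxidation state = 0 + 1 = +1.

+1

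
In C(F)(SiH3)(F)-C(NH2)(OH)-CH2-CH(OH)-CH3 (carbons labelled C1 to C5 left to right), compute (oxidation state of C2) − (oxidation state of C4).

+2

C2: 2C, 1O, 1N → 0 + 1 + 1 = +2
C4: 2C, 1H, 1O → 0 − 1 + 1 = 0
Difference: +2 − (0) = +2.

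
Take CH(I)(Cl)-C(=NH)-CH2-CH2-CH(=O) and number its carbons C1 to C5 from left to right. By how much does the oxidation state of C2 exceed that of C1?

C2: 2C, 2N → 0 + 2 = +2
C1: 1C, 1H, 1Cl, 1I → 0 − 1 + 1 + 1 = +1
Difference: +2 − (+1) = +1.

+1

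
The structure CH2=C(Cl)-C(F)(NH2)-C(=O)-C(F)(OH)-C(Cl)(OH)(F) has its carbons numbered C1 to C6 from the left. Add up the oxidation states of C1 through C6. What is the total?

+8

Tallying each carbon's bonds:
C1: 2C, 2H → 0 − 2 = -2
C2: 3C, 1Cl → 0 + 1 = +1
C3: 2C, 1N, 1F → 0 + 1 + 1 = +2
C4: 2C, 2O → 0 + 2 = +2
C5: 2C, 1O, 1F → 0 + 1 + 1 = +2
C6: 1C, 1O, 1F, 1Cl → 0 + 1 + 1 + 1 = +3
Sum = -2 + 1 + 2 + 2 + 2 + 3 = +8.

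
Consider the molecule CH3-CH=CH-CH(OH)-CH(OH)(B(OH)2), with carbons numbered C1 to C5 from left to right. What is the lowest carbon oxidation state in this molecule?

-3

Bonds to more-electronegative neighbours contribute +1 each, bonds to H or metals contribute −1 each, and C–C bonds contribute 0. Tallying each carbon:
C1: 1C, 3H → 0 − 3 = -3
C2: 3C, 1H → 0 − 1 = -1
C3: 3C, 1H → 0 − 1 = -1
C4: 2C, 1H, 1O → 0 − 1 + 1 = 0
C5: 1C, 1H, 1O, 1B → 0 − 1 + 1 − 1 = -1
The lowest value is -3.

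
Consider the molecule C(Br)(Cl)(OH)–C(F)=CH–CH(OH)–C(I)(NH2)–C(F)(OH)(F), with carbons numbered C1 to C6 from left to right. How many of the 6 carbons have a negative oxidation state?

Count +1 for every bond to an atom more electronegative than carbon and −1 for every bond to one less electronegative; C–C bonds are 0. Tallying each carbon:
C1: 1C, 1O, 1Cl, 1Br → 0 + 1 + 1 + 1 = +3
C2: 3C, 1F → 0 + 1 = +1
C3: 3C, 1H → 0 − 1 = -1
C4: 2C, 1H, 1O → 0 − 1 + 1 = 0
C5: 2C, 1N, 1I → 0 + 1 + 1 = +2
C6: 1C, 1O, 2F → 0 + 1 + 2 = +3
1 carbon (C3) meets the condition.

1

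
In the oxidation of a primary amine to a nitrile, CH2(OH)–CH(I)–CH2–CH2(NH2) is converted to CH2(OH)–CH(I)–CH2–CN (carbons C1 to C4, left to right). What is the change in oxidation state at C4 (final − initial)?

+4

Before: C4 has 1 bond to C, 2 bonds to H, 1 bond to N → oxidation state -1.
After: C4 has 1 bond to C, 3 bonds to N → oxidation state +3.
Δ = +3 − (-1) = +4, so this is an oxidation at C4.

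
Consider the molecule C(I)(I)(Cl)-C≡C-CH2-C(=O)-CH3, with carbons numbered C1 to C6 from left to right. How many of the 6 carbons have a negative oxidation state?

Tallying each carbon's bonds:
C1: 1C, 1Cl, 2I → 0 + 1 + 2 = +3
C2: 4C → 0 = 0
C3: 4C → 0 = 0
C4: 2C, 2H → 0 − 2 = -2
C5: 2C, 2O → 0 + 2 = +2
C6: 1C, 3H → 0 − 3 = -3
2 carbons (C4, C6) meet the condition.

2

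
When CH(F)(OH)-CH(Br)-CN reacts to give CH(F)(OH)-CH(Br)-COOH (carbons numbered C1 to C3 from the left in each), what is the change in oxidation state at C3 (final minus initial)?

0

Before: C3 has 1 bond to C, 3 bonds to N → oxidation state +3.
After: C3 has 1 bond to C, 3 bonds to O → oxidation state +3.
Δ = +3 − (+3) = 0, so no net redox change at C3.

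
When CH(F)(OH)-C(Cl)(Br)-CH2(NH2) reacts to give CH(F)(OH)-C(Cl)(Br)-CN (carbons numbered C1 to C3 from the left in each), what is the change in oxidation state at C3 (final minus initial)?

Before: C3 has 1 bond to C, 2 bonds to H, 1 bond to N → oxidation state -1.
After: C3 has 1 bond to C, 3 bonds to N → oxidation state +3.
Δ = +3 − (-1) = +4, so this is an oxidation at C3.

+4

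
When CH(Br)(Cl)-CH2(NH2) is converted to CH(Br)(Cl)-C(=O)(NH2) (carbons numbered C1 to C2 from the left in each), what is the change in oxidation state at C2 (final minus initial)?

+4

Before: C2 has 1 bond to C, 2 bonds to H, 1 bond to N → oxidation state -1.
After: C2 has 1 bond to C, 2 bonds to O, 1 bond to N → oxidation state +3.
Δ = +3 − (-1) = +4, so this is an oxidation at C2.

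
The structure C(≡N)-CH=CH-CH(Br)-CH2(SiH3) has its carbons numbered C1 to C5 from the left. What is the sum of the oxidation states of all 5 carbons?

-2

Tallying each carbon's bonds:
C1: 1C, 3N → 0 + 3 = +3
C2: 3C, 1H → 0 − 1 = -1
C3: 3C, 1H → 0 − 1 = -1
C4: 2C, 1H, 1Br → 0 − 1 + 1 = 0
C5: 1C, 2H, 1Si → 0 − 2 − 1 = -3
Sum = +3 − 1 − 1 + 0 − 3 = -2.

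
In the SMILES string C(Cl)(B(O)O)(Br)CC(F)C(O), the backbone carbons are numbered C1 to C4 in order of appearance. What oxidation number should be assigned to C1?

C1 has one bond to C (0), one bond to Cl (+1), one bond to B (-1), one bond to Br (+1).
Oxidation state = 0 + 1 − 1 + 1 = +1.

+1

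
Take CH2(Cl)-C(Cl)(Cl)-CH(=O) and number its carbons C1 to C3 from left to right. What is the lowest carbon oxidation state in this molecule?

Tallying each carbon's bonds:
C1: 1C, 2H, 1Cl → 0 − 2 + 1 = -1
C2: 2C, 2Cl → 0 + 2 = +2
C3: 1C, 1H, 2O → 0 − 1 + 2 = +1
The lowest value is -1.

-1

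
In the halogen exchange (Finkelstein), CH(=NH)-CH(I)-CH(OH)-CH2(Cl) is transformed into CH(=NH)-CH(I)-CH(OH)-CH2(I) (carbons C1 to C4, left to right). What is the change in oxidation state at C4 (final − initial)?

0

Before: C4 has 1 bond to C, 2 bonds to H, 1 bond to Cl → oxidation state -1.
After: C4 has 1 bond to C, 2 bonds to H, 1 bond to I → oxidation state -1.
Δ = -1 − (-1) = 0, so no net redox change at C4.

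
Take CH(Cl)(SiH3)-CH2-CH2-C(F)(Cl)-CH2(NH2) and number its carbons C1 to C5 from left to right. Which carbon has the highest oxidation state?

C4

Tallying each carbon's bonds:
C1: 1C, 1H, 1Cl, 1Si → 0 − 1 + 1 − 1 = -1
C2: 2C, 2H → 0 − 2 = -2
C3: 2C, 2H → 0 − 2 = -2
C4: 2C, 1F, 1Cl → 0 + 1 + 1 = +2
C5: 1C, 2H, 1N → 0 − 2 + 1 = -1
The most oxidised carbon is C4 at +2.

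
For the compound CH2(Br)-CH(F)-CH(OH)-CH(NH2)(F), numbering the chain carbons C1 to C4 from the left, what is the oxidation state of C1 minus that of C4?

C1: 1C, 2H, 1Br → 0 − 2 + 1 = -1
C4: 1C, 1H, 1N, 1F → 0 − 1 + 1 + 1 = +1
Difference: -1 − (+1) = -2.

-2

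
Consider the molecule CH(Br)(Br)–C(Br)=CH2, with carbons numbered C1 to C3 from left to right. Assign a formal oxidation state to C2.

+1

Count +1 for every bond to an atom more electronegative than carbon and −1 for every bond to one less electronegative; C–C bonds are 0.
C2 has one bond to C (0), a double bond to C (2×0 = 0), one bond to Br (+1).
Oxidation state = 0 + 0 + 1 = +1.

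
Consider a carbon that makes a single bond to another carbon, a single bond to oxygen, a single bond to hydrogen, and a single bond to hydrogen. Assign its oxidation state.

Bonds to more-electronegative neighbours contribute +1 each, bonds to H or metals contribute −1 each, and C–C bonds contribute 0.
The carbon has one bond to C (0), one bond to H (-1), one bond to H (-1), one bond to O (+1).
Oxidation state = 0 − 1 − 1 + 1 = -1.

-1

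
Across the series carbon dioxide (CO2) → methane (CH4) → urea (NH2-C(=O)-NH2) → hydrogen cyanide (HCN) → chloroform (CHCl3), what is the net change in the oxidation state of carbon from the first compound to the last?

-2

Carbon oxidation states along the series — carbon dioxide: +4, methane: -4, urea: +4, hydrogen cyanide: +2, chloroform: +2.
Net change = +2 − (+4) = -2.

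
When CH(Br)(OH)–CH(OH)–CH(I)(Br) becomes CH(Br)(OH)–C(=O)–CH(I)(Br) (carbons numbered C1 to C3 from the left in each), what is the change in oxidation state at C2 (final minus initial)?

Before: C2 has 2 bonds to C, 1 bond to H, 1 bond to O → oxidation state 0.
After: C2 has 2 bonds to C, 2 bonds to O → oxidation state +2.
Δ = +2 − (0) = +2, so this is an oxidation at C2.

+2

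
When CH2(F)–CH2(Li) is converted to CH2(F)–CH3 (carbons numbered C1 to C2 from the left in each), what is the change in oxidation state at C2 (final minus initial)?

Before: C2 has 1 bond to C, 2 bonds to H, 1 bond to Li → oxidation state -3.
After: C2 has 1 bond to C, 3 bonds to H → oxidation state -3.
Δ = -3 − (-3) = 0, so no net redox change at C2.

0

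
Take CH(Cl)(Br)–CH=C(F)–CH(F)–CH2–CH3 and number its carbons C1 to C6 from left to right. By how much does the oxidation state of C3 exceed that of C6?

+4

C3: 3C, 1F → 0 + 1 = +1
C6: 1C, 3H → 0 − 3 = -3
Difference: +1 − (-3) = +4.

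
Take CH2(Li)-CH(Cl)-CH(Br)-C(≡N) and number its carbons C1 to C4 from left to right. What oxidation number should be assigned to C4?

+3

C4 has one bond to C (0), a triple bond to N (3×+1 = +3).
Oxidation state = 0 + 3 = +3.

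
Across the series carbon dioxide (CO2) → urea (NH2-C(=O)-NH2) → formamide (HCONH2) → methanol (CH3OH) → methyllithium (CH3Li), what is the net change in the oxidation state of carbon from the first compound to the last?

-8

Carbon oxidation states along the series — carbon dioxide: +4, urea: +4, formamide: +2, methanol: -2, methyllithium: -4.
Net change = -4 − (+4) = -8.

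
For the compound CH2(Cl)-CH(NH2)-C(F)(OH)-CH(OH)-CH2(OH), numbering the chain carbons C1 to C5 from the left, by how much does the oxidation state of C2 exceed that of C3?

-2

C2: 2C, 1H, 1N → 0 − 1 + 1 = 0
C3: 2C, 1O, 1F → 0 + 1 + 1 = +2
Difference: 0 − (+2) = -2.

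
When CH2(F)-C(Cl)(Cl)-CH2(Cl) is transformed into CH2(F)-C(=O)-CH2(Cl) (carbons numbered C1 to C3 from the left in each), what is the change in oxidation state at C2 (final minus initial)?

Before: C2 has 2 bonds to C, 2 bonds to Cl → oxidation state +2.
After: C2 has 2 bonds to C, 2 bonds to O → oxidation state +2.
Δ = +2 − (+2) = 0, so no net redox change at C2.

0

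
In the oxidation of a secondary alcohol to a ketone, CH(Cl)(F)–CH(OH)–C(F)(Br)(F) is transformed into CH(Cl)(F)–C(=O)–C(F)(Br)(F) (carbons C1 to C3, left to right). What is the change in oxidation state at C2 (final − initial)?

+2

Before: C2 has 2 bonds to C, 1 bond to H, 1 bond to O → oxidation state 0.
After: C2 has 2 bonds to C, 2 bonds to O → oxidation state +2.
Δ = +2 − (0) = +2, so this is an oxidation at C2.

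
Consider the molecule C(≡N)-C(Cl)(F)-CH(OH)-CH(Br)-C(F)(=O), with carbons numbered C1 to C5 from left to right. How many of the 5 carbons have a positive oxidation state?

3

Tallying each carbon's bonds:
C1: 1C, 3N → 0 + 3 = +3
C2: 2C, 1F, 1Cl → 0 + 1 + 1 = +2
C3: 2C, 1H, 1O → 0 − 1 + 1 = 0
C4: 2C, 1H, 1Br → 0 − 1 + 1 = 0
C5: 1C, 2O, 1F → 0 + 2 + 1 = +3
3 carbons (C1, C2, C5) meet the condition.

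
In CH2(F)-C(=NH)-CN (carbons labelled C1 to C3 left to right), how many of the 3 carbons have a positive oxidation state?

Count +1 for every bond to an atom more electronegative than carbon and −1 for every bond to one less electronegative; C–C bonds are 0. Tallying each carbon:
C1: 1C, 2H, 1F → 0 − 2 + 1 = -1
C2: 2C, 2N → 0 + 2 = +2
C3: 1C, 3N → 0 + 3 = +3
2 carbons (C2, C3) meet the condition.

2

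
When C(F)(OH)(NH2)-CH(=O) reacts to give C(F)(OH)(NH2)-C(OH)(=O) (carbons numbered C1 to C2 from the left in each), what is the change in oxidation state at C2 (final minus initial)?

Before: C2 has 1 bond to C, 1 bond to H, 2 bonds to O → oxidation state +1.
After: C2 has 1 bond to C, 3 bonds to O → oxidation state +3.
Δ = +3 − (+1) = +2, so this is an oxidation at C2.

+2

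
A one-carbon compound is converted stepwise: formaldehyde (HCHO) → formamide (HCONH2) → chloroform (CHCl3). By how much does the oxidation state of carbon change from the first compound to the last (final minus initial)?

Carbon oxidation states along the series — formaldehyde: 0, formamide: +2, chloroform: +2.
Net change = +2 − (0) = +2.

+2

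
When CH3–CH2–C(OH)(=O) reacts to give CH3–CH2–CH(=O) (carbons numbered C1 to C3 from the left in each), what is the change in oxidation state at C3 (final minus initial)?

Before: C3 has 1 bond to C, 3 bonds to O → oxidation state +3.
After: C3 has 1 bond to C, 1 bond to H, 2 bonds to O → oxidation state +1.
Δ = +1 − (+3) = -2, so this is a reduction at C3.

-2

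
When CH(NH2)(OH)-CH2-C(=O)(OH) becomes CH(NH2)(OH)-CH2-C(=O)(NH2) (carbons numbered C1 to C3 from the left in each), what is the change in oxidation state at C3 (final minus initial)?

Before: C3 has 1 bond to C, 3 bonds to O → oxidation state +3.
After: C3 has 1 bond to C, 2 bonds to O, 1 bond to N → oxidation state +3.
Δ = +3 − (+3) = 0, so no net redox change at C3.

0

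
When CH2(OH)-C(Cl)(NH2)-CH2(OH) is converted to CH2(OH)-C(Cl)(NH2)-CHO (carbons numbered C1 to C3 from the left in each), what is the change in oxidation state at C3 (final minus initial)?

Before: C3 has 1 bond to C, 2 bonds to H, 1 bond to O → oxidation state -1.
After: C3 has 1 bond to C, 1 bond to H, 2 bonds to O → oxidation state +1.
Δ = +1 − (-1) = +2, so this is an oxidation at C3.

+2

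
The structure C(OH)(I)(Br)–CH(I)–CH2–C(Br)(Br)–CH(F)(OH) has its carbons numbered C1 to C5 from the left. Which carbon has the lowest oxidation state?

Bonds to more-electronegative neighbours contribute +1 each, bonds to H or metals contribute −1 each, and C–C bonds contribute 0. Tallying each carbon:
C1: 1C, 1O, 1Br, 1I → 0 + 1 + 1 + 1 = +3
C2: 2C, 1H, 1I → 0 − 1 + 1 = 0
C3: 2C, 2H → 0 − 2 = -2
C4: 2C, 2Br → 0 + 2 = +2
C5: 1C, 1H, 1O, 1F → 0 − 1 + 1 + 1 = +1
The most reduced carbon is C3 at -2.

C3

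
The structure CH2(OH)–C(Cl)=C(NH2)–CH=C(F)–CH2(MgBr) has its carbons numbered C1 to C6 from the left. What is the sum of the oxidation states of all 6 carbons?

Tallying each carbon's bonds:
C1: 1C, 2H, 1O → 0 − 2 + 1 = -1
C2: 3C, 1Cl → 0 + 1 = +1
C3: 3C, 1N → 0 + 1 = +1
C4: 3C, 1H → 0 − 1 = -1
C5: 3C, 1F → 0 + 1 = +1
C6: 1C, 2H, 1Mg → 0 − 2 − 1 = -3
Sum = -1 + 1 + 1 − 1 + 1 − 3 = -2.

-2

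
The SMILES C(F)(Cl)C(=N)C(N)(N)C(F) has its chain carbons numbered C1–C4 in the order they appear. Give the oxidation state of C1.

+1

C1 has one bond to C (0), one bond to F (+1), one bond to H (-1), one bond to Cl (+1).
Oxidation state = 0 + 1 − 1 + 1 = +1.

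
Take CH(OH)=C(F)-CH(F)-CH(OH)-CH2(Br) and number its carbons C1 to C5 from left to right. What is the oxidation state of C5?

Count +1 for every bond to an atom more electronegative than carbon and −1 for every bond to one less electronegative; C–C bonds are 0.
C5 has one bond to C (0), one bond to H (-1), one bond to Br (+1), one bond to H (-1).
Oxidation state = 0 − 1 + 1 − 1 = -1.

-1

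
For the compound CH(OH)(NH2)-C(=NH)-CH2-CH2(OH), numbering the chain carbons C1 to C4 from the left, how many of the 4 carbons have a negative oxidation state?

Tallying each carbon's bonds:
C1: 1C, 1H, 1O, 1N → 0 − 1 + 1 + 1 = +1
C2: 2C, 2N → 0 + 2 = +2
C3: 2C, 2H → 0 − 2 = -2
C4: 1C, 2H, 1O → 0 − 2 + 1 = -1
2 carbons (C3, C4) meet the condition.

2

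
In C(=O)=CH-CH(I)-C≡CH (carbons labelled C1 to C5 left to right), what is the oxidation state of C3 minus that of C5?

+1

C3: 2C, 1H, 1I → 0 − 1 + 1 = 0
C5: 3C, 1H → 0 − 1 = -1
Difference: 0 − (-1) = +1.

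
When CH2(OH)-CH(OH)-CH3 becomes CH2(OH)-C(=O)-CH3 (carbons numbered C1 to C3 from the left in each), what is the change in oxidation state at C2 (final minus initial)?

Before: C2 has 2 bonds to C, 1 bond to H, 1 bond to O → oxidation state 0.
After: C2 has 2 bonds to C, 2 bonds to O → oxidation state +2.
Δ = +2 − (0) = +2, so this is an oxidation at C2.

+2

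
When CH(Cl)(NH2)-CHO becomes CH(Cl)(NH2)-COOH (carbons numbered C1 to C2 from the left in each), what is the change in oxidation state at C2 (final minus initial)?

+2

Before: C2 has 1 bond to C, 1 bond to H, 2 bonds to O → oxidation state +1.
After: C2 has 1 bond to C, 3 bonds to O → oxidation state +3.
Δ = +3 − (+1) = +2, so this is an oxidation at C2.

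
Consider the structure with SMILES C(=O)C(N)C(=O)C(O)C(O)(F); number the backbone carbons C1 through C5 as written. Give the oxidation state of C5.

+1

Bonds to more-electronegative neighbours contribute +1 each, bonds to H or metals contribute −1 each, and C–C bonds contribute 0.
C5 has one bond to C (0), one bond to O (+1), one bond to F (+1), one bond to H (-1).
Oxidation state = 0 + 1 + 1 − 1 = +1.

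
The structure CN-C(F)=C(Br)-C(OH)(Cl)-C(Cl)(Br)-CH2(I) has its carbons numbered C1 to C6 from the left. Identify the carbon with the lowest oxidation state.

C6

Assign +1 per bond to O/N/halogen, −1 per bond to H or an electropositive element, and 0 per bond to carbon. Tallying each carbon:
C1: 1C, 3N → 0 + 3 = +3
C2: 3C, 1F → 0 + 1 = +1
C3: 3C, 1Br → 0 + 1 = +1
C4: 2C, 1O, 1Cl → 0 + 1 + 1 = +2
C5: 2C, 1Cl, 1Br → 0 + 1 + 1 = +2
C6: 1C, 2H, 1I → 0 − 2 + 1 = -1
The most reduced carbon is C6 at -1.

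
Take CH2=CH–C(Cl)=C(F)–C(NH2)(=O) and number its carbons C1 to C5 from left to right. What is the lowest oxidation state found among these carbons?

-2

Assign +1 per bond to O/N/halogen, −1 per bond to H or an electropositive element, and 0 per bond to carbon. Tallying each carbon:
C1: 2C, 2H → 0 − 2 = -2
C2: 3C, 1H → 0 − 1 = -1
C3: 3C, 1Cl → 0 + 1 = +1
C4: 3C, 1F → 0 + 1 = +1
C5: 1C, 2O, 1N → 0 + 2 + 1 = +3
The lowest value is -2.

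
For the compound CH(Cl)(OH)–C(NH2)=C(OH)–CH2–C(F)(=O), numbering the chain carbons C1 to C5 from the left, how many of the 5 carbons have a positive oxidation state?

4

Each bond to a more electronegative atom (O, N, halogen) counts +1, each bond to a less electronegative atom (H, metal, B, Si) counts −1, and each C–C bond counts 0. Tallying each carbon:
C1: 1C, 1H, 1O, 1Cl → 0 − 1 + 1 + 1 = +1
C2: 3C, 1N → 0 + 1 = +1
C3: 3C, 1O → 0 + 1 = +1
C4: 2C, 2H → 0 − 2 = -2
C5: 1C, 2O, 1F → 0 + 2 + 1 = +3
4 carbons (C1, C2, C3, C5) meet the condition.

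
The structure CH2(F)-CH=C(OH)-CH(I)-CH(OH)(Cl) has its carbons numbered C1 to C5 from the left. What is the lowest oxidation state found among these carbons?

Tallying each carbon's bonds:
C1: 1C, 2H, 1F → 0 − 2 + 1 = -1
C2: 3C, 1H → 0 − 1 = -1
C3: 3C, 1O → 0 + 1 = +1
C4: 2C, 1H, 1I → 0 − 1 + 1 = 0
C5: 1C, 1H, 1O, 1Cl → 0 − 1 + 1 + 1 = +1
The lowest value is -1.

-1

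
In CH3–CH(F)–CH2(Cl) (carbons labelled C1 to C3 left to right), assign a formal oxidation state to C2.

0

Bonds to more-electronegative neighbours contribute +1 each, bonds to H or metals contribute −1 each, and C–C bonds contribute 0.
C2 has one bond to C (0), one bond to C (0), one bond to H (-1), one bond to F (+1).
Oxidation state = 0 + 0 − 1 + 1 = 0.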